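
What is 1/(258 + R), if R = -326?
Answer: -1/68 ≈ -0.014706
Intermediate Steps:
1/(258 + R) = 1/(258 - 326) = 1/(-68) = -1/68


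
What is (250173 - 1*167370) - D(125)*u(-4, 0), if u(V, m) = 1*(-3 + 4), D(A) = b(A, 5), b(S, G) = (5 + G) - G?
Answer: 82798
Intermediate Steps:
b(S, G) = 5
D(A) = 5
u(V, m) = 1 (u(V, m) = 1*1 = 1)
(250173 - 1*167370) - D(125)*u(-4, 0) = (250173 - 1*167370) - 5 = (250173 - 167370) - 1*5 = 82803 - 5 = 82798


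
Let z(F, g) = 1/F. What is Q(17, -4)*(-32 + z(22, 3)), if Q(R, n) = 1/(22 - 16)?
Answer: -703/132 ≈ -5.3258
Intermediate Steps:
Q(R, n) = ⅙ (Q(R, n) = 1/6 = ⅙)
Q(17, -4)*(-32 + z(22, 3)) = (-32 + 1/22)/6 = (⅙)*(-703/22) = -703/132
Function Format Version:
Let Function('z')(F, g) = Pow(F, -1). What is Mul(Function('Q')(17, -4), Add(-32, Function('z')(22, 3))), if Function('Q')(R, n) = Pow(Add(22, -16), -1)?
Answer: Rational(-703, 132) ≈ -5.3258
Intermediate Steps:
Function('Q')(R, n) = Rational(1, 6) (Function('Q')(R, n) = Pow(6, -1) = Rational(1, 6))
Mul(Function('Q')(17, -4), Add(-32, Function('z')(22, 3))) = Mul(Rational(1, 6), Add(-32, Pow(22, -1))) = Mul(Rational(1, 6), Add(-32, Rational(1, 22))) = Mul(Rational(1, 6), Rational(-703, 22)) = Rational(-703, 132)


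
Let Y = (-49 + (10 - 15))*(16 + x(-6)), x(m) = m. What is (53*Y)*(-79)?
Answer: 2260980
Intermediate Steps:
Y = -540 (Y = (-49 + (10 - 15))*(16 - 6) = (-49 - 5)*10 = -54*10 = -540)
(53*Y)*(-79) = (53*(-540))*(-79) = -28620*(-79) = 2260980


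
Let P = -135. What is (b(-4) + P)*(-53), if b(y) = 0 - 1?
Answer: 7208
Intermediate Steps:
b(y) = -1
(b(-4) + P)*(-53) = (-1 - 135)*(-53) = -136*(-53) = 7208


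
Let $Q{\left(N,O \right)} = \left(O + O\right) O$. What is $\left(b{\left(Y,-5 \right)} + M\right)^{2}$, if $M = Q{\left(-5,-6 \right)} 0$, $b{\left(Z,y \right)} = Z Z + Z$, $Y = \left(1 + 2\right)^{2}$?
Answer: $8100$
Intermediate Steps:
$Y = 9$ ($Y = 3^{2} = 9$)
$b{\left(Z,y \right)} = Z + Z^{2}$ ($b{\left(Z,y \right)} = Z^{2} + Z = Z + Z^{2}$)
$Q{\left(N,O \right)} = 2 O^{2}$ ($Q{\left(N,O \right)} = 2 O O = 2 O^{2}$)
$M = 0$ ($M = 2 \left(-6\right)^{2} \cdot 0 = 2 \cdot 36 \cdot 0 = 72 \cdot 0 = 0$)
$\left(b{\left(Y,-5 \right)} + M\right)^{2} = \left(9 \left(1 + 9\right) + 0\right)^{2} = \left(9 \cdot 10 + 0\right)^{2} = \left(90 + 0\right)^{2} = 90^{2} = 8100$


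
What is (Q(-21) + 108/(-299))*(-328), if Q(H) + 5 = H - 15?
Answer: 4056376/299 ≈ 13566.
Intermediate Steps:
Q(H) = -20 + H (Q(H) = -5 + (H - 15) = -5 + (-15 + H) = -20 + H)
(Q(-21) + 108/(-299))*(-328) = ((-20 - 21) + 108/(-299))*(-328) = (-41 + 108*(-1/299))*(-328) = (-41 - 108/299)*(-328) = -12367/299*(-328) = 4056376/299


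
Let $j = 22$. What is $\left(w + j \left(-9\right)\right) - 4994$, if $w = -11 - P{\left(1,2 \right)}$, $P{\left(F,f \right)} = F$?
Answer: $-5204$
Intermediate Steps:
$w = -12$ ($w = -11 - 1 = -12$)
$\left(w + j \left(-9\right)\right) - 4994 = \left(-12 + 22 \left(-9\right)\right) - 4994 = \left(-12 - 198\right) - 4994 = -210 - 4994 = -5204$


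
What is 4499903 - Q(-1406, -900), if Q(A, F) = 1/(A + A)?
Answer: 12653727237/2812 ≈ 4.4999e+6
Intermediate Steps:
Q(A, F) = 1/(2*A)
4499903 - Q(-1406, -900) = 4499903 - 1/(2*(-1406)) = 4499903 - (-1)/(2*1406) = 4499903 - 1*(-1/2812) = 4499903 + 1/2812 = 12653727237/2812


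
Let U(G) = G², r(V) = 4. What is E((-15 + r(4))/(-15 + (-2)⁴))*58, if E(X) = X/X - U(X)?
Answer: -6960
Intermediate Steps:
E(X) = 1 - X² (E(X) = X/X - X² = 1 - X²)
E((-15 + r(4))/(-15 + (-2)⁴))*58 = (1 - ((-15 + 4)/(-15 + (-2)⁴))²)*58 = (1 - (-11/(-15 + 16))²)*58 = (1 - (-11/1)²)*58 = (1 - (-11*1)²)*58 = (1 - 1*(-11)²)*58 = (1 - 1*121)*58 = (1 - 121)*58 = -120*58 = -6960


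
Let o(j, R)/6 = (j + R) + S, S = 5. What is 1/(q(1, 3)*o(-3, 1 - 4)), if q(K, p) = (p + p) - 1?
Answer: -1/30 ≈ -0.033333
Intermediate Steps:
q(K, p) = -1 + 2*p (q(K, p) = 2*p - 1 = -1 + 2*p)
o(j, R) = 30 + 6*R + 6*j (o(j, R) = 6*((j + R) + 5) = 6*((R + j) + 5) = 6*(5 + R + j) = 30 + 6*R + 6*j)
1/(q(1, 3)*o(-3, 1 - 4)) = 1/((-1 + 2*3)*(30 + 6*(1 - 4) + 6*(-3))) = 1/((-1 + 6)*(30 + 6*(-3) - 18)) = 1/(5*(30 - 18 - 18)) = 1/(5*(-6)) = 1/(-30) = -1/30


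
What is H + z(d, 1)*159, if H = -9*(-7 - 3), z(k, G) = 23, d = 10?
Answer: 3747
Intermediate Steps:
H = 90 (H = -9*(-10) = 90)
H + z(d, 1)*159 = 90 + 23*159 = 90 + 3657 = 3747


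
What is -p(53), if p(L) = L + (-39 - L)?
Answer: 39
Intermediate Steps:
p(L) = -39
-p(53) = -1*(-39) = 39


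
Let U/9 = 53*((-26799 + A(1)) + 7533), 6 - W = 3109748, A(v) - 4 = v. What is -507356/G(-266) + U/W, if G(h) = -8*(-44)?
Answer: -11577296053/8048744 ≈ -1438.4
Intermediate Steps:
G(h) = 352
A(v) = 4 + v
W = -3109742 (W = 6 - 1*3109748 = 6 - 3109748 = -3109742)
U = -9187497 (U = 9*(53*((-26799 + (4 + 1)) + 7533)) = 9*(53*((-26799 + 5) + 7533)) = 9*(53*(-26794 + 7533)) = 9*(53*(-19261)) = 9*(-1020833) = -9187497)
-507356/G(-266) + U/W = -507356/352 - 9187497/(-3109742) = -507356*1/352 - 9187497*(-1/3109742) = -126839/88 + 540441/182926 = -11577296053/8048744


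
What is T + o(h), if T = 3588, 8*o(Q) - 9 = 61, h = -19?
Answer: 14387/4 ≈ 3596.8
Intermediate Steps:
o(Q) = 35/4 (o(Q) = 9/8 + (⅛)*61 = 9/8 + 61/8 = 35/4)
T + o(h) = 3588 + 35/4 = 14387/4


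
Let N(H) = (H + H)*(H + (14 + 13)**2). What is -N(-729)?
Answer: 0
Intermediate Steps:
N(H) = 2*H*(729 + H) (N(H) = (2*H)*(H + 27**2) = (2*H)*(H + 729) = (2*H)*(729 + H) = 2*H*(729 + H))
-N(-729) = -2*(-729)*(729 - 729) = -2*(-729)*0 = -1*0 = 0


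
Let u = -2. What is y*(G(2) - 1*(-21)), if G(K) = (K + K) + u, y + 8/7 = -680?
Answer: -109664/7 ≈ -15666.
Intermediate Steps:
y = -4768/7 (y = -8/7 - 680 = -4768/7 ≈ -681.14)
G(K) = -2 + 2*K (G(K) = (K + K) - 2 = 2*K - 2 = -2 + 2*K)
y*(G(2) - 1*(-21)) = -4768*((-2 + 2*2) - 1*(-21))/7 = -4768*((-2 + 4) + 21)/7 = -4768*(2 + 21)/7 = -4768/7*23 = -109664/7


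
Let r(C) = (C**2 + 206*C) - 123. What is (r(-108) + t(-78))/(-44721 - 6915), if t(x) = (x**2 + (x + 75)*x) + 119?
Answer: 2135/25818 ≈ 0.082694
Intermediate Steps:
r(C) = -123 + C**2 + 206*C
t(x) = 119 + x**2 + x*(75 + x) (t(x) = (x**2 + (75 + x)*x) + 119 = (x**2 + x*(75 + x)) + 119 = 119 + x**2 + x*(75 + x))
(r(-108) + t(-78))/(-44721 - 6915) = ((-123 + (-108)**2 + 206*(-108)) + (119 + 2*(-78)**2 + 75*(-78)))/(-44721 - 6915) = ((-123 + 11664 - 22248) + (119 + 2*6084 - 5850))/(-51636) = (-10707 + (119 + 12168 - 5850))*(-1/51636) = (-10707 + 6437)*(-1/51636) = -4270*(-1/51636) = 2135/25818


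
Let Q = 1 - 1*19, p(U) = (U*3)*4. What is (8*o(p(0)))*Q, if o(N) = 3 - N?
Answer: -432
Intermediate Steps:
p(U) = 12*U (p(U) = (3*U)*4 = 12*U)
Q = -18 (Q = 1 - 19 = -18)
(8*o(p(0)))*Q = (8*(3 - 12*0))*(-18) = (8*(3 - 1*0))*(-18) = (8*(3 + 0))*(-18) = (8*3)*(-18) = 24*(-18) = -432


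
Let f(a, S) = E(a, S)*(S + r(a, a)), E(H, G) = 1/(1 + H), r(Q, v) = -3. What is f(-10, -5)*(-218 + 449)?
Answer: 616/3 ≈ 205.33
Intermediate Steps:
f(a, S) = (-3 + S)/(1 + a) (f(a, S) = (S - 3)/(1 + a) = (-3 + S)/(1 + a))
f(-10, -5)*(-218 + 449) = ((-3 - 5)/(1 - 10))*(-218 + 449) = (-8/(-9))*231 = -1/9*(-8)*231 = (8/9)*231 = 616/3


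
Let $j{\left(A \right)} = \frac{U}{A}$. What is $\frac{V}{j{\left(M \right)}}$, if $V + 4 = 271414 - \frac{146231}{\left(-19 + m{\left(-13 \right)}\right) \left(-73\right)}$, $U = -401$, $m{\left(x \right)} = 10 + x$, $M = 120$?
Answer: $- \frac{65197740}{803} \approx -81193.0$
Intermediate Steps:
$j{\left(A \right)} = - \frac{401}{A}$
$V = \frac{435738229}{1606}$ ($V = -4 + \left(271414 - \frac{146231}{\left(-19 + \left(10 - 13\right)\right) \left(-73\right)}\right) = -4 + \left(271414 - \frac{146231}{\left(-19 - 3\right) \left(-73\right)}\right) = -4 + \left(271414 - \frac{146231}{\left(-22\right) \left(-73\right)}\right) = -4 + \left(271414 - \frac{146231}{1606}\right) = -4 + \frac{435744653}{1606} = \frac{435738229}{1606} \approx 2.7132 \cdot 10^{5}$)
$\frac{V}{j{\left(M \right)}} = \frac{435738229}{1606 \left(- \frac{401}{120}\right)} = \frac{435738229}{1606} \left(- \frac{120}{401}\right) = - \frac{65197740}{803}$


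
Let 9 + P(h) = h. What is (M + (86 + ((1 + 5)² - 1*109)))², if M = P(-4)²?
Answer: 33124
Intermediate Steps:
P(h) = -9 + h
M = 169 (M = (-9 - 4)² = (-13)² = 169)
(M + (86 + ((1 + 5)² - 1*109)))² = (169 + (86 + ((1 + 5)² - 1*109)))² = (169 + (86 + (6² - 109)))² = (169 + (86 + (36 - 109)))² = (169 + (86 - 73))² = (169 + 13)² = 182² = 33124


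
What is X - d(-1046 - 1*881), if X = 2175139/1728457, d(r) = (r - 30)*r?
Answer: -6518249427384/1728457 ≈ -3.7711e+6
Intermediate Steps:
d(r) = r*(-30 + r) (d(r) = (-30 + r)*r = r*(-30 + r))
X = 2175139/1728457 (X = 2175139*(1/1728457) = 2175139/1728457 ≈ 1.2584)
X - d(-1046 - 1*881) = 2175139/1728457 - (-1046 - 1*881)*(-30 + (-1046 - 1*881)) = 2175139/1728457 - (-1046 - 881)*(-30 + (-1046 - 881)) = 2175139/1728457 - (-1927)*(-30 - 1927) = 2175139/1728457 - (-1927)*(-1957) = 2175139/1728457 - 1*3771139 = 2175139/1728457 - 3771139 = -6518249427384/1728457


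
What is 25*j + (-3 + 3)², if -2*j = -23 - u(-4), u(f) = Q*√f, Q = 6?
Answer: 575/2 + 150*I ≈ 287.5 + 150.0*I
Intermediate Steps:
u(f) = 6*√f
j = 23/2 + 6*I (j = -(-23 - 6*√(-4))/2 = -(-23 - 6*2*I)/2 = -(-23 - 12*I)/2 = 23/2 + 6*I ≈ 11.5 + 6.0*I)
25*j + (-3 + 3)² = 25*(23/2 + 6*I) + (-3 + 3)² = (575/2 + 150*I) + 0² = (575/2 + 150*I) + 0 = 575/2 + 150*I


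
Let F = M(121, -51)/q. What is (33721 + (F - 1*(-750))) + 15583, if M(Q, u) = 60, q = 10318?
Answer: 258228616/5159 ≈ 50054.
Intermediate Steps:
F = 30/5159 (F = 60/10318 = 60*(1/10318) = 30/5159 ≈ 0.0058151)
(33721 + (F - 1*(-750))) + 15583 = (33721 + (30/5159 - 1*(-750))) + 15583 = (33721 + (30/5159 + 750)) + 15583 = (33721 + 3869280/5159) + 15583 = 177835919/5159 + 15583 = 258228616/5159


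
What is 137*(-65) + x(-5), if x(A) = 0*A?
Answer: -8905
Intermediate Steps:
x(A) = 0
137*(-65) + x(-5) = 137*(-65) + 0 = -8905 + 0 = -8905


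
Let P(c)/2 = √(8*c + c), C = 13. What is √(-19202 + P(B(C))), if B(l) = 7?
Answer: √(-19202 + 6*√7) ≈ 138.51*I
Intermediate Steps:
P(c) = 6*√c (P(c) = 2*√(8*c + c) = 2*√(9*c) = 2*(3*√c) = 6*√c)
√(-19202 + P(B(C))) = √(-19202 + 6*√7)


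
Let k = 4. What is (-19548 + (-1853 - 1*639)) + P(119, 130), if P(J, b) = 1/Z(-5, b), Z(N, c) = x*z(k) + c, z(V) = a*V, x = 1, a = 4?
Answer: -3217839/146 ≈ -22040.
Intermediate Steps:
z(V) = 4*V
Z(N, c) = 16 + c (Z(N, c) = 1*(4*4) + c = 1*16 + c = 16 + c)
P(J, b) = 1/(16 + b)
(-19548 + (-1853 - 1*639)) + P(119, 130) = (-19548 + (-1853 - 1*639)) + 1/(16 + 130) = (-19548 + (-1853 - 639)) + 1/146 = (-19548 - 2492) + 1/146 = -22040 + 1/146 = -3217839/146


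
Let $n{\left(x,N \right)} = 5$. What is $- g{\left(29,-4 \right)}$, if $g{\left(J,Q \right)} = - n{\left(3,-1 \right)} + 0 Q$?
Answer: $5$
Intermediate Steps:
$g{\left(J,Q \right)} = -5$ ($g{\left(J,Q \right)} = \left(-1\right) 5 + 0 Q = -5 + 0 = -5$)
$- g{\left(29,-4 \right)} = \left(-1\right) \left(-5\right) = 5$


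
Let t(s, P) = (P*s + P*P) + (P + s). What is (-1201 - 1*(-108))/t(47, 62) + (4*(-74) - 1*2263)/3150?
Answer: -333581/343350 ≈ -0.97155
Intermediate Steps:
t(s, P) = P + s + P² + P*s (t(s, P) = (P*s + P²) + (P + s) = (P² + P*s) + (P + s) = P + s + P² + P*s)
(-1201 - 1*(-108))/t(47, 62) + (4*(-74) - 1*2263)/3150 = (-1201 - 1*(-108))/(62 + 47 + 62² + 62*47) + (4*(-74) - 1*2263)/3150 = (-1201 + 108)/(62 + 47 + 3844 + 2914) + (-296 - 2263)*(1/3150) = -1093/6867 - 2559*1/3150 = -1093*1/6867 - 853/1050 = -1093/6867 - 853/1050 = -333581/343350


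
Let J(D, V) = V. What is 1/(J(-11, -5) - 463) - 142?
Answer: -66457/468 ≈ -142.00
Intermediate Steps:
1/(J(-11, -5) - 463) - 142 = 1/(-5 - 463) - 142 = 1/(-468) - 142 = -1/468 - 142 = -66457/468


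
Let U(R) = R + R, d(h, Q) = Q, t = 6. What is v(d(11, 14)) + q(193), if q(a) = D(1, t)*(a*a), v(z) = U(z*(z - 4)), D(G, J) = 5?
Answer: 186525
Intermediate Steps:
U(R) = 2*R
v(z) = 2*z*(-4 + z) (v(z) = 2*(z*(z - 4)) = 2*(z*(-4 + z)) = 2*z*(-4 + z))
q(a) = 5*a² (q(a) = 5*(a*a) = 5*a²)
v(d(11, 14)) + q(193) = 2*14*(-4 + 14) + 5*193² = 2*14*10 + 5*37249 = 280 + 186245 = 186525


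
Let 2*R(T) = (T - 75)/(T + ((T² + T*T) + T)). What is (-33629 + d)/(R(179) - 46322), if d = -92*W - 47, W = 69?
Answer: 644786640/746247407 ≈ 0.86404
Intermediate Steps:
d = -6395 (d = -92*69 - 47 = -6348 - 47 = -6395)
R(T) = (-75 + T)/(2*(2*T + 2*T²)) (R(T) = ((T - 75)/(T + ((T² + T*T) + T)))/2 = ((-75 + T)/(T + ((T² + T²) + T)))/2 = ((-75 + T)/(T + (2*T² + T)))/2 = ((-75 + T)/(T + (T + 2*T²)))/2 = ((-75 + T)/(2*T + 2*T²))/2 = (-75 + T)/(2*(2*T + 2*T²)))
(-33629 + d)/(R(179) - 46322) = (-33629 - 6395)/((¼)*(-75 + 179)/(179*(1 + 179)) - 46322) = -40024/((¼)*(1/179)*104/180 - 46322) = -40024/((¼)*(1/179)*(1/180)*104 - 46322) = -40024/(13/16110 - 46322) = -40024/(-746247407/16110) = -40024*(-16110/746247407) = 644786640/746247407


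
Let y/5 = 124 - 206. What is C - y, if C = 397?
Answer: 807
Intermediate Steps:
y = -410 (y = 5*(124 - 206) = 5*(-82) = -410)
C - y = 397 - 1*(-410) = 397 + 410 = 807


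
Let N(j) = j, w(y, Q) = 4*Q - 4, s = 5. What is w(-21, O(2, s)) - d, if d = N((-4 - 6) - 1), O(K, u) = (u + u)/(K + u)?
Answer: 89/7 ≈ 12.714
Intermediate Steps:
O(K, u) = 2*u/(K + u) (O(K, u) = (2*u)/(K + u) = 2*u/(K + u))
w(y, Q) = -4 + 4*Q
d = -11 (d = (-4 - 6) - 1 = -10 - 1 = -11)
w(-21, O(2, s)) - d = (-4 + 4*(2*5/(2 + 5))) - 1*(-11) = (-4 + 4*(2*5/7)) + 11 = (-4 + 4*(2*5*(⅐))) + 11 = (-4 + 4*(10/7)) + 11 = (-4 + 40/7) + 11 = 12/7 + 11 = 89/7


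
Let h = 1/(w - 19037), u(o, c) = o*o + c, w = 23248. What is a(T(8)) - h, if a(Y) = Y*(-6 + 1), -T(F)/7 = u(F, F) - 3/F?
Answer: 84451597/33688 ≈ 2506.9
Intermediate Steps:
u(o, c) = c + o² (u(o, c) = o² + c = c + o²)
h = 1/4211 (h = 1/(23248 - 19037) = 1/4211 ≈ 0.00023747)
T(F) = -7*F - 7*F² + 21/F (T(F) = -7*((F + F²) - 3/F) = -7*(F + F² - 3/F) = -7*F - 7*F² + 21/F)
a(Y) = -5*Y (a(Y) = Y*(-5) = -5*Y)
a(T(8)) - h = -35*(3 - 1*8²*(1 + 8))/8 - 1*1/4211 = -35*(3 - 1*64*9)/8 - 1/4211 = -35*(3 - 576)/8 - 1/4211 = -35*(-573)/8 - 1/4211 = -5*(-4011/8) - 1/4211 = 20055/8 - 1/4211 = 84451597/33688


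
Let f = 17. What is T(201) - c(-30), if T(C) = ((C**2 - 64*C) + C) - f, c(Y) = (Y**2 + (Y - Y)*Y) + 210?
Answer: 26611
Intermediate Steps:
c(Y) = 210 + Y**2 (c(Y) = (Y**2 + 0*Y) + 210 = (Y**2 + 0) + 210 = Y**2 + 210 = 210 + Y**2)
T(C) = -17 + C**2 - 63*C (T(C) = ((C**2 - 64*C) + C) - 1*17 = (C**2 - 63*C) - 17 = -17 + C**2 - 63*C)
T(201) - c(-30) = (-17 + 201**2 - 63*201) - (210 + (-30)**2) = (-17 + 40401 - 12663) - (210 + 900) = 27721 - 1*1110 = 27721 - 1110 = 26611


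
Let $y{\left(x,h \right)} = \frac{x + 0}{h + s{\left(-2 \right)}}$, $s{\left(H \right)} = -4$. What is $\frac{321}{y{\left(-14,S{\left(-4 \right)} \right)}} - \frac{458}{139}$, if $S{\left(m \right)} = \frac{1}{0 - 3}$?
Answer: $\frac{186937}{1946} \approx 96.062$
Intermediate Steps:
$S{\left(m \right)} = - \frac{1}{3}$ ($S{\left(m \right)} = \frac{1}{-3} = - \frac{1}{3}$)
$y{\left(x,h \right)} = \frac{x}{-4 + h}$ ($y{\left(x,h \right)} = \frac{x + 0}{h - 4} = \frac{x}{-4 + h}$)
$\frac{321}{y{\left(-14,S{\left(-4 \right)} \right)}} - \frac{458}{139} = \frac{321}{\left(-14\right) \frac{1}{-4 - \frac{1}{3}}} - \frac{458}{139} = \frac{321}{\left(-14\right) \frac{1}{- \frac{13}{3}}} - \frac{458}{139} = \frac{321}{\left(-14\right) \left(- \frac{3}{13}\right)} - \frac{458}{139} = \frac{321}{\frac{42}{13}} - \frac{458}{139} = 321 \cdot \frac{13}{42} - \frac{458}{139} = \frac{1391}{14} - \frac{458}{139} = \frac{186937}{1946}$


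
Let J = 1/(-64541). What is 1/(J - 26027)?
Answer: -64541/1679808608 ≈ -3.8422e-5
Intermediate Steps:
J = -1/64541 ≈ -1.5494e-5
1/(J - 26027) = 1/(-1/64541 - 26027) = 1/(-1679808608/64541) = -64541/1679808608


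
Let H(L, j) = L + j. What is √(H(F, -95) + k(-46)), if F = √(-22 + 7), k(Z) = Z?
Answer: √(-141 + I*√15) ≈ 0.1631 + 11.875*I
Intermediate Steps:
F = I*√15 (F = √(-15) = I*√15 ≈ 3.873*I)
√(H(F, -95) + k(-46)) = √((I*√15 - 95) - 46) = √((-95 + I*√15) - 46) = √(-141 + I*√15)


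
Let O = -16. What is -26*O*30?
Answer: 12480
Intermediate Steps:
-26*O*30 = -26*(-16)*30 = 416*30 = 12480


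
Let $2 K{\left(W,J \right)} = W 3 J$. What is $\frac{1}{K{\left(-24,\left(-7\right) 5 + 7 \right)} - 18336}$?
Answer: $- \frac{1}{17328} \approx -5.771 \cdot 10^{-5}$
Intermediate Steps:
$K{\left(W,J \right)} = \frac{3 J W}{2}$ ($K{\left(W,J \right)} = \frac{W 3 J}{2} = \frac{3 W J}{2} = \frac{3 J W}{2}$)
$\frac{1}{K{\left(-24,\left(-7\right) 5 + 7 \right)} - 18336} = \frac{1}{\frac{3}{2} \left(\left(-7\right) 5 + 7\right) \left(-24\right) - 18336} = \frac{1}{\frac{3}{2} \left(-35 + 7\right) \left(-24\right) - 18336} = \frac{1}{\frac{3}{2} \left(-28\right) \left(-24\right) - 18336} = \frac{1}{1008 - 18336} = \frac{1}{-17328} = - \frac{1}{17328}$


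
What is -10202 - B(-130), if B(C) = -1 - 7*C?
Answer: -11111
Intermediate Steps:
-10202 - B(-130) = -10202 - (-1 - 7*(-130)) = -10202 - (-1 + 910) = -10202 - 1*909 = -10202 - 909 = -11111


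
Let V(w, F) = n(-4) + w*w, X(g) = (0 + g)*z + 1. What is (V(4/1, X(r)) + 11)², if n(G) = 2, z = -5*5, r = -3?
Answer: 841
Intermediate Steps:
z = -25
X(g) = 1 - 25*g (X(g) = (0 + g)*(-25) + 1 = g*(-25) + 1 = -25*g + 1 = 1 - 25*g)
V(w, F) = 2 + w² (V(w, F) = 2 + w*w = 2 + w²)
(V(4/1, X(r)) + 11)² = ((2 + (4/1)²) + 11)² = ((2 + (4*1)²) + 11)² = ((2 + 4²) + 11)² = ((2 + 16) + 11)² = (18 + 11)² = 29² = 841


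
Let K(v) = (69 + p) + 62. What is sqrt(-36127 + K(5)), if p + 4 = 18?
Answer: 3*I*sqrt(3998) ≈ 189.69*I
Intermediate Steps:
p = 14 (p = -4 + 18 = 14)
K(v) = 145 (K(v) = (69 + 14) + 62 = 83 + 62 = 145)
sqrt(-36127 + K(5)) = sqrt(-36127 + 145) = sqrt(-35982) = 3*I*sqrt(3998)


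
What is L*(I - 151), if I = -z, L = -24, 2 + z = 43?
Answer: 4608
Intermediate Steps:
z = 41 (z = -2 + 43 = 41)
I = -41 (I = -1*41 = -41)
L*(I - 151) = -24*(-41 - 151) = -24*(-192) = 4608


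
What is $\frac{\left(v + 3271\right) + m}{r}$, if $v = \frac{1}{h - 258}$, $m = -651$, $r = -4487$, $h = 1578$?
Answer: $- \frac{3458401}{5922840} \approx -0.58391$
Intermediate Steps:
$v = \frac{1}{1320}$ ($v = \frac{1}{1578 - 258} = \frac{1}{1320} \approx 0.00075758$)
$\frac{\left(v + 3271\right) + m}{r} = \frac{\left(\frac{1}{1320} + 3271\right) - 651}{-4487} = \left(\frac{4317721}{1320} - 651\right) \left(- \frac{1}{4487}\right) = \frac{3458401}{1320} \left(- \frac{1}{4487}\right) = - \frac{3458401}{5922840}$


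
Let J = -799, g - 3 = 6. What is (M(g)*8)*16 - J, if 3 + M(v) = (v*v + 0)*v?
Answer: 93727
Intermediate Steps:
g = 9 (g = 3 + 6 = 9)
M(v) = -3 + v³ (M(v) = -3 + (v*v + 0)*v = -3 + (v² + 0)*v = -3 + v²*v = -3 + v³)
(M(g)*8)*16 - J = ((-3 + 9³)*8)*16 - 1*(-799) = ((-3 + 729)*8)*16 + 799 = (726*8)*16 + 799 = 5808*16 + 799 = 92928 + 799 = 93727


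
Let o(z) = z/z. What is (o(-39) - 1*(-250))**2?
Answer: 63001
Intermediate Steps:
o(z) = 1
(o(-39) - 1*(-250))**2 = (1 - 1*(-250))**2 = (1 + 250)**2 = 251**2 = 63001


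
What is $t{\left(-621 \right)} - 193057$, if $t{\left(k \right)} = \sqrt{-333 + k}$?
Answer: $-193057 + 3 i \sqrt{106} \approx -1.9306 \cdot 10^{5} + 30.887 i$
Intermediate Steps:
$t{\left(-621 \right)} - 193057 = \sqrt{-333 - 621} - 193057 = \sqrt{-954} - 193057 = 3 i \sqrt{106} - 193057 = -193057 + 3 i \sqrt{106}$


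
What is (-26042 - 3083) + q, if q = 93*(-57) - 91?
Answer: -34517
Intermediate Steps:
q = -5392 (q = -5301 - 91 = -5392)
(-26042 - 3083) + q = (-26042 - 3083) - 5392 = -29125 - 5392 = -34517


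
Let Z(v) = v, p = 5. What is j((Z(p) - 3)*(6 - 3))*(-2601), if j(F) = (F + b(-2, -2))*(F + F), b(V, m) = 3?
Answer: -280908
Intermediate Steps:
j(F) = 2*F*(3 + F) (j(F) = (F + 3)*(F + F) = (3 + F)*(2*F) = 2*F*(3 + F))
j((Z(p) - 3)*(6 - 3))*(-2601) = (2*((5 - 3)*(6 - 3))*(3 + (5 - 3)*(6 - 3)))*(-2601) = (2*(2*3)*(3 + 2*3))*(-2601) = (2*6*(3 + 6))*(-2601) = (2*6*9)*(-2601) = 108*(-2601) = -280908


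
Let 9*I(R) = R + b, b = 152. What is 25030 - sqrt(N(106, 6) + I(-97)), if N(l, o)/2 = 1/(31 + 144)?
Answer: 25030 - sqrt(67501)/105 ≈ 25028.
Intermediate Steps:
N(l, o) = 2/175 (N(l, o) = 2/(31 + 144) = 2/175)
I(R) = 152/9 + R/9 (I(R) = (R + 152)/9 = (152 + R)/9 = 152/9 + R/9)
25030 - sqrt(N(106, 6) + I(-97)) = 25030 - sqrt(2/175 + (152/9 + (1/9)*(-97))) = 25030 - sqrt(2/175 + (152/9 - 97/9)) = 25030 - sqrt(2/175 + 55/9) = 25030 - sqrt(9643/1575) = 25030 - sqrt(67501)/105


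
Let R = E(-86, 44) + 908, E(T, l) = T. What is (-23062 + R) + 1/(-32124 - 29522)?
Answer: -1371007041/61646 ≈ -22240.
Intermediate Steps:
R = 822 (R = -86 + 908 = 822)
(-23062 + R) + 1/(-32124 - 29522) = (-23062 + 822) + 1/(-32124 - 29522) = -22240 + 1/(-61646) = -22240 - 1/61646 = -1371007041/61646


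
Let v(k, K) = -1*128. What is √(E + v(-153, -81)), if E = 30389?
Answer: √30261 ≈ 173.96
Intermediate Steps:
v(k, K) = -128
√(E + v(-153, -81)) = √(30389 - 128) = √30261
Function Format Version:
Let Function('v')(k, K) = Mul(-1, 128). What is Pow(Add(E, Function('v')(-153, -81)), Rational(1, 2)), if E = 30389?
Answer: Pow(30261, Rational(1, 2)) ≈ 173.96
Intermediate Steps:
Function('v')(k, K) = -128
Pow(Add(E, Function('v')(-153, -81)), Rational(1, 2)) = Pow(Add(30389, -128), Rational(1, 2)) = Pow(30261, Rational(1, 2))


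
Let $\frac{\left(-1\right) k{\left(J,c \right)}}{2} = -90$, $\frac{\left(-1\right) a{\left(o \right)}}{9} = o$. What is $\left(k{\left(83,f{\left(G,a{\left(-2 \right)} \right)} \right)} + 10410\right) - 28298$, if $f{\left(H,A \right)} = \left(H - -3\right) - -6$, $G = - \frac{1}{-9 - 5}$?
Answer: $-17708$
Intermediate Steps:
$a{\left(o \right)} = - 9 o$
$G = \frac{1}{14}$ ($G = - \frac{1}{-14} = \left(-1\right) \left(- \frac{1}{14}\right) = \frac{1}{14} \approx 0.071429$)
$f{\left(H,A \right)} = 9 + H$ ($f{\left(H,A \right)} = \left(H + 3\right) + 6 = \left(3 + H\right) + 6 = 9 + H$)
$k{\left(J,c \right)} = 180$ ($k{\left(J,c \right)} = \left(-2\right) \left(-90\right) = 180$)
$\left(k{\left(83,f{\left(G,a{\left(-2 \right)} \right)} \right)} + 10410\right) - 28298 = \left(180 + 10410\right) - 28298 = 10590 - 28298 = -17708$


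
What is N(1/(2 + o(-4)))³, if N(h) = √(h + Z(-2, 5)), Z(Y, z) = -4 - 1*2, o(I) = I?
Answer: -13*I*√26/4 ≈ -16.572*I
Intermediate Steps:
Z(Y, z) = -6 (Z(Y, z) = -4 - 2 = -6)
N(h) = √(-6 + h) (N(h) = √(h - 6) = √(-6 + h))
N(1/(2 + o(-4)))³ = (√(-6 + 1/(2 - 4)))³ = (√(-6 + 1/(-2)))³ = (√(-6 - ½))³ = (√(-13/2))³ = (I*√26/2)³ = -13*I*√26/4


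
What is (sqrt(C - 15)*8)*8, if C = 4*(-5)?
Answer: 64*I*sqrt(35) ≈ 378.63*I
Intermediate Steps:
C = -20
(sqrt(C - 15)*8)*8 = (sqrt(-20 - 15)*8)*8 = (sqrt(-35)*8)*8 = ((I*sqrt(35))*8)*8 = (8*I*sqrt(35))*8 = 64*I*sqrt(35)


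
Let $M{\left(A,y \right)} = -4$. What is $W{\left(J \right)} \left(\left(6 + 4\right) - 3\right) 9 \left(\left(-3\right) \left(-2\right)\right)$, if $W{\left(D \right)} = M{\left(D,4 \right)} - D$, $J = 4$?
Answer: $-3024$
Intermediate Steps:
$W{\left(D \right)} = -4 - D$
$W{\left(J \right)} \left(\left(6 + 4\right) - 3\right) 9 \left(\left(-3\right) \left(-2\right)\right) = \left(-4 - 4\right) \left(\left(6 + 4\right) - 3\right) 9 \left(\left(-3\right) \left(-2\right)\right) = \left(-4 - 4\right) \left(10 - 3\right) 9 \cdot 6 = \left(-8\right) 7 \cdot 9 \cdot 6 = \left(-56\right) 9 \cdot 6 = \left(-504\right) 6 = -3024$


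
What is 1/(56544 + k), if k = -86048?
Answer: -1/29504 ≈ -3.3894e-5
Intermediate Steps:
1/(56544 + k) = 1/(56544 - 86048) = 1/(-29504) = -1/29504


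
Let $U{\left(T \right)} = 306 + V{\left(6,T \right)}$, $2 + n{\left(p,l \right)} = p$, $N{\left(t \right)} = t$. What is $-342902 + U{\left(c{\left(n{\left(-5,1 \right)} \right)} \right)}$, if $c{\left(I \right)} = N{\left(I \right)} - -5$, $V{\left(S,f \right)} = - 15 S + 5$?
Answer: $-342681$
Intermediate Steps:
$V{\left(S,f \right)} = 5 - 15 S$
$n{\left(p,l \right)} = -2 + p$
$c{\left(I \right)} = 5 + I$ ($c{\left(I \right)} = I - -5 = I + 5 = 5 + I$)
$U{\left(T \right)} = 221$ ($U{\left(T \right)} = 306 + \left(5 - 90\right) = 306 - 85 = 221$)
$-342902 + U{\left(c{\left(n{\left(-5,1 \right)} \right)} \right)} = -342902 + 221 = -342681$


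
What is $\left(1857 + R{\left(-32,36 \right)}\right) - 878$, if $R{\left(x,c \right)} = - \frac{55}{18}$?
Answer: $\frac{17567}{18} \approx 975.94$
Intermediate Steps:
$R{\left(x,c \right)} = - \frac{55}{18}$ ($R{\left(x,c \right)} = \left(-55\right) \frac{1}{18} = - \frac{55}{18}$)
$\left(1857 + R{\left(-32,36 \right)}\right) - 878 = \left(1857 - \frac{55}{18}\right) - 878 = \frac{33371}{18} - 878 = \frac{17567}{18}$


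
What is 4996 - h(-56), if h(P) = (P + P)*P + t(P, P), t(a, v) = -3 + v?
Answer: -1217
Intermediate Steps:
h(P) = -3 + P + 2*P² (h(P) = (P + P)*P + (-3 + P) = (2*P)*P + (-3 + P) = 2*P² + (-3 + P) = -3 + P + 2*P²)
4996 - h(-56) = 4996 - (-3 - 56 + 2*(-56)²) = 4996 - (-3 - 56 + 2*3136) = 4996 - (-3 - 56 + 6272) = 4996 - 1*6213 = 4996 - 6213 = -1217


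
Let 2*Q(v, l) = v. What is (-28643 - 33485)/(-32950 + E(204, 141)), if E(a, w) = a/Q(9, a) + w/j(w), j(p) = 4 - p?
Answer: 25534608/13524241 ≈ 1.8881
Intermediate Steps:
Q(v, l) = v/2
E(a, w) = 2*a/9 + w/(4 - w) (E(a, w) = a/(((½)*9)) + w/(4 - w) = a/(9/2) + w/(4 - w) = a*(2/9) + w/(4 - w) = 2*a/9 + w/(4 - w))
(-28643 - 33485)/(-32950 + E(204, 141)) = (-28643 - 33485)/(-32950 + (-1*141 + (2/9)*204*(-4 + 141))/(-4 + 141)) = -62128/(-32950 + (-141 + (2/9)*204*137)/137) = -62128/(-32950 + (-141 + 18632/3)/137) = -62128/(-32950 + (1/137)*(18209/3)) = -62128/(-32950 + 18209/411) = -62128/(-13524241/411) = -62128*(-411/13524241) = 25534608/13524241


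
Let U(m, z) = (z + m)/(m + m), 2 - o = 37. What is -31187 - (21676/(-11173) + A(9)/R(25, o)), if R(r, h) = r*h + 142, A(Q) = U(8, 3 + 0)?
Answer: -4086394833497/131036944 ≈ -31185.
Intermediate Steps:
o = -35 (o = 2 - 1*37 = 2 - 37 = -35)
U(m, z) = (m + z)/(2*m) (U(m, z) = (m + z)/((2*m)) = (m + z)*(1/(2*m)) = (m + z)/(2*m))
A(Q) = 11/16 (A(Q) = (1/2)*(8 + (3 + 0))/8 = (1/2)*(1/8)*(8 + 3) = (1/2)*(1/8)*11 = 11/16)
R(r, h) = 142 + h*r (R(r, h) = h*r + 142 = 142 + h*r)
-31187 - (21676/(-11173) + A(9)/R(25, o)) = -31187 - (21676/(-11173) + 11/(16*(142 - 35*25))) = -31187 - (21676*(-1/11173) + 11/(16*(142 - 875))) = -31187 - (-21676/11173 + (11/16)/(-733)) = -31187 - (-21676/11173 + (11/16)*(-1/733)) = -31187 - (-21676/11173 - 11/11728) = -31187 - 1*(-254339031/131036944) = -31187 + 254339031/131036944 = -4086394833497/131036944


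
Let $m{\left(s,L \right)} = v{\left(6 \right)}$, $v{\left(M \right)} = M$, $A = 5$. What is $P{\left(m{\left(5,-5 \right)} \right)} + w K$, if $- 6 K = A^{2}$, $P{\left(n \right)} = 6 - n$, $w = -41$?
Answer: $\frac{1025}{6} \approx 170.83$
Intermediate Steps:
$m{\left(s,L \right)} = 6$
$K = - \frac{25}{6}$ ($K = - \frac{5^{2}}{6} = \left(- \frac{1}{6}\right) 25 = - \frac{25}{6} \approx -4.1667$)
$P{\left(m{\left(5,-5 \right)} \right)} + w K = \left(6 - 6\right) - - \frac{1025}{6} = \left(6 - 6\right) + \frac{1025}{6} = 0 + \frac{1025}{6} = \frac{1025}{6}$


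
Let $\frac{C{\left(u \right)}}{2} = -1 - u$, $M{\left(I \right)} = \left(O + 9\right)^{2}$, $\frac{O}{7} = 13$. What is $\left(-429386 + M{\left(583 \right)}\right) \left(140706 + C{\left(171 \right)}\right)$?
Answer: $-58865857732$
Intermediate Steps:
$O = 91$ ($O = 7 \cdot 13 = 91$)
$M{\left(I \right)} = 10000$ ($M{\left(I \right)} = \left(91 + 9\right)^{2} = 100^{2} = 10000$)
$C{\left(u \right)} = -2 - 2 u$ ($C{\left(u \right)} = 2 \left(-1 - u\right) = -2 - 2 u$)
$\left(-429386 + M{\left(583 \right)}\right) \left(140706 + C{\left(171 \right)}\right) = \left(-429386 + 10000\right) \left(140706 - 344\right) = - 419386 \left(140706 - 344\right) = \left(-419386\right) 140362 = -58865857732$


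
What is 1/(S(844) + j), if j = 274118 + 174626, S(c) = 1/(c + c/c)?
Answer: 845/379188681 ≈ 2.2284e-6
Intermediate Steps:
S(c) = 1/(1 + c) (S(c) = 1/(c + 1) = 1/(1 + c))
j = 448744
1/(S(844) + j) = 1/(1/(1 + 844) + 448744) = 1/(1/845 + 448744) = 1/(379188681/845) = 845/379188681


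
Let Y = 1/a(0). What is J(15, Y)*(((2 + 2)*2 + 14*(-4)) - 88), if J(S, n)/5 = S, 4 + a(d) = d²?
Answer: -10200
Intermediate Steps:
a(d) = -4 + d²
Y = -¼ (Y = 1/(-4 + 0²) = 1/(-4 + 0) = 1/(-4) = -¼ ≈ -0.25000)
J(S, n) = 5*S
J(15, Y)*(((2 + 2)*2 + 14*(-4)) - 88) = (5*15)*(((2 + 2)*2 + 14*(-4)) - 88) = 75*((4*2 - 56) - 88) = 75*((8 - 56) - 88) = 75*(-48 - 88) = 75*(-136) = -10200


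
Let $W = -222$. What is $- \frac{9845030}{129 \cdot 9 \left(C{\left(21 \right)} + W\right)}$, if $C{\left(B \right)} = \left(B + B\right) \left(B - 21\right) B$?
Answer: $\frac{4922515}{128871} \approx 38.197$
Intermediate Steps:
$C{\left(B \right)} = 2 B^{2} \left(-21 + B\right)$ ($C{\left(B \right)} = 2 B \left(-21 + B\right) B = 2 B^{2} \left(-21 + B\right)$)
$- \frac{9845030}{129 \cdot 9 \left(C{\left(21 \right)} + W\right)} = - \frac{9845030}{129 \cdot 9 \left(2 \cdot 21^{2} \left(-21 + 21\right) - 222\right)} = - \frac{9845030}{1161 \left(2 \cdot 441 \cdot 0 - 222\right)} = - \frac{9845030}{1161 \left(0 - 222\right)} = - \frac{9845030}{1161 \left(-222\right)} = - \frac{9845030}{-257742} = \left(-9845030\right) \left(- \frac{1}{257742}\right) = \frac{4922515}{128871}$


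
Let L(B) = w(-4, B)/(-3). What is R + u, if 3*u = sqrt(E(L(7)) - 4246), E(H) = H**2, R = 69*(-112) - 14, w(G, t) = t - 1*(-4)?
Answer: -7742 + I*sqrt(38093)/9 ≈ -7742.0 + 21.686*I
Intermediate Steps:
w(G, t) = 4 + t (w(G, t) = t + 4 = 4 + t)
L(B) = -4/3 - B/3 (L(B) = (4 + B)/(-3) = (4 + B)*(-1/3) = -4/3 - B/3)
R = -7742 (R = -7728 - 14 = -7742)
u = I*sqrt(38093)/9 (u = sqrt((-4/3 - 1/3*7)**2 - 4246)/3 = sqrt((-4/3 - 7/3)**2 - 4246)/3 = sqrt((-11/3)**2 - 4246)/3 = sqrt(121/9 - 4246)/3 = sqrt(-38093/9)/3 = (I*sqrt(38093)/3)/3 = I*sqrt(38093)/9 ≈ 21.686*I)
R + u = -7742 + I*sqrt(38093)/9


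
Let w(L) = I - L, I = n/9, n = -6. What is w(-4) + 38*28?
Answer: 3202/3 ≈ 1067.3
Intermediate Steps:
I = -⅔ (I = -6/9 = -6*⅑ = -⅔ ≈ -0.66667)
w(L) = -⅔ - L
w(-4) + 38*28 = (-⅔ - 1*(-4)) + 38*28 = (-⅔ + 4) + 1064 = 10/3 + 1064 = 3202/3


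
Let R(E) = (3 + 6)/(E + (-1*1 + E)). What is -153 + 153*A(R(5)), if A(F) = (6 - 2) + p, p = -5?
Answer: -306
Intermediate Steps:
R(E) = 9/(-1 + 2*E) (R(E) = 9/(E + (-1 + E)) = 9/(-1 + 2*E))
A(F) = -1 (A(F) = (6 - 2) - 5 = 4 - 5 = -1)
-153 + 153*A(R(5)) = -153 + 153*(-1) = -153 - 153 = -306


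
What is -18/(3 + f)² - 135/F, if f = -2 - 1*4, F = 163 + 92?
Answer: -43/17 ≈ -2.5294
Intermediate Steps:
F = 255
f = -6 (f = -2 - 4 = -6)
-18/(3 + f)² - 135/F = -18/(3 - 6)² - 135/255 = -18/((-3)²) - 135*1/255 = -18/9 - 9/17 = -18*⅑ - 9/17 = -2 - 9/17 = -43/17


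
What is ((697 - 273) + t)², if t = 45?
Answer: 219961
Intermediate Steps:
((697 - 273) + t)² = ((697 - 273) + 45)² = (424 + 45)² = 469² = 219961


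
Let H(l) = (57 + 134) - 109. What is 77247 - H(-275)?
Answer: 77165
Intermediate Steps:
H(l) = 82 (H(l) = 191 - 109 = 82)
77247 - H(-275) = 77247 - 1*82 = 77247 - 82 = 77165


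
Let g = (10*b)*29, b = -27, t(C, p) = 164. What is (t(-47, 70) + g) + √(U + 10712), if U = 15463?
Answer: -7666 + 5*√1047 ≈ -7504.2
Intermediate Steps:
g = -7830 (g = (10*(-27))*29 = -270*29 = -7830)
(t(-47, 70) + g) + √(U + 10712) = (164 - 7830) + √(15463 + 10712) = -7666 + √26175 = -7666 + 5*√1047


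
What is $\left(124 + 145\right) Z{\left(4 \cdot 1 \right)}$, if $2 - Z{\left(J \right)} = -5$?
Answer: $1883$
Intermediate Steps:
$Z{\left(J \right)} = 7$ ($Z{\left(J \right)} = 2 - -5 = 2 + 5 = 7$)
$\left(124 + 145\right) Z{\left(4 \cdot 1 \right)} = \left(124 + 145\right) 7 = 269 \cdot 7 = 1883$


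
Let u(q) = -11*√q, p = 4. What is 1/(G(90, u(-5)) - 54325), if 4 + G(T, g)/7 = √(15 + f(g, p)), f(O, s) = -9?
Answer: -54353/2954248315 - 7*√6/2954248315 ≈ -1.8404e-5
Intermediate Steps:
G(T, g) = -28 + 7*√6 (G(T, g) = -28 + 7*√(15 - 9) = -28 + 7*√6)
1/(G(90, u(-5)) - 54325) = 1/((-28 + 7*√6) - 54325) = 1/(-54353 + 7*√6)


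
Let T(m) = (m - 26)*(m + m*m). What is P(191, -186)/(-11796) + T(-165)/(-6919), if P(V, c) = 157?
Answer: 5542369807/7419684 ≈ 746.98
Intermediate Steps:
T(m) = (-26 + m)*(m + m²)
P(191, -186)/(-11796) + T(-165)/(-6919) = 157/(-11796) - 165*(-26 + (-165)² - 25*(-165))/(-6919) = 157*(-1/11796) - 165*(-26 + 27225 + 4125)*(-1/6919) = -157/11796 - 165*31324*(-1/6919) = -157/11796 - 5168460*(-1/6919) = -157/11796 + 469860/629 = 5542369807/7419684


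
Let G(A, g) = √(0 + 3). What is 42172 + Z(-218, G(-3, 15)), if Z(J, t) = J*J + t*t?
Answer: 89699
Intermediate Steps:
G(A, g) = √3
Z(J, t) = J² + t²
42172 + Z(-218, G(-3, 15)) = 42172 + ((-218)² + (√3)²) = 42172 + (47524 + 3) = 42172 + 47527 = 89699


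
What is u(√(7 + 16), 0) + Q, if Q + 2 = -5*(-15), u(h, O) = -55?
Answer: 18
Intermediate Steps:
Q = 73 (Q = -2 - 5*(-15) = -2 + 75 = 73)
u(√(7 + 16), 0) + Q = -55 + 73 = 18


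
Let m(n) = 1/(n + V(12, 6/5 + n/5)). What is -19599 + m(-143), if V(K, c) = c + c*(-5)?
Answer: -3273038/167 ≈ -19599.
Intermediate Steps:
V(K, c) = -4*c (V(K, c) = c - 5*c = -4*c)
m(n) = 1/(-24/5 + n/5) (m(n) = 1/(n - 4*(6/5 + n/5)) = 1/(n + (-24/5 - 4*n/5)) = 1/(-24/5 + n/5))
-19599 + m(-143) = -19599 + 5/(-24 - 143) = -19599 + 5/(-167) = -19599 + 5*(-1/167) = -19599 - 5/167 = -3273038/167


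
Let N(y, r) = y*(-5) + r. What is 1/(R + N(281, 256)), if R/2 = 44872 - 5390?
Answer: 1/77815 ≈ 1.2851e-5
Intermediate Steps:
N(y, r) = r - 5*y (N(y, r) = -5*y + r = r - 5*y)
R = 78964 (R = 2*(44872 - 5390) = 2*39482 = 78964)
1/(R + N(281, 256)) = 1/(78964 + (256 - 5*281)) = 1/(78964 + (256 - 1405)) = 1/(78964 - 1149) = 1/77815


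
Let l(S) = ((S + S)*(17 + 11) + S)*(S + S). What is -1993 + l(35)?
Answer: 137657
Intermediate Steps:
l(S) = 114*S² (l(S) = ((2*S)*28 + S)*(2*S) = (56*S + S)*(2*S) = (57*S)*(2*S) = 114*S²)
-1993 + l(35) = -1993 + 114*35² = -1993 + 114*1225 = -1993 + 139650 = 137657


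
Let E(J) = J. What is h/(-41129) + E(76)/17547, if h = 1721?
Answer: -27072583/721690563 ≈ -0.037513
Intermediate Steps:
h/(-41129) + E(76)/17547 = 1721/(-41129) + 76/17547 = 1721*(-1/41129) + 76*(1/17547) = -1721/41129 + 76/17547 = -27072583/721690563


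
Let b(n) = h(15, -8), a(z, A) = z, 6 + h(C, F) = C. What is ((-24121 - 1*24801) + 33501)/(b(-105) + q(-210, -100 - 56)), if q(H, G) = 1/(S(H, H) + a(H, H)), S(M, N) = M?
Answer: -6476820/3779 ≈ -1713.9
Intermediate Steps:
h(C, F) = -6 + C
b(n) = 9 (b(n) = -6 + 15 = 9)
q(H, G) = 1/(2*H) (q(H, G) = 1/(H + H) = 1/(2*H))
((-24121 - 1*24801) + 33501)/(b(-105) + q(-210, -100 - 56)) = ((-24121 - 1*24801) + 33501)/(9 + (½)/(-210)) = ((-24121 - 24801) + 33501)/(9 + (½)*(-1/210)) = (-48922 + 33501)/(9 - 1/420) = -15421/3779/420 = -15421*420/3779 = -6476820/3779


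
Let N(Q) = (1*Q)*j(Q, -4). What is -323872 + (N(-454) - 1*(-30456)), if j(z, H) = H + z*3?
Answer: 326748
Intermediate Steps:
j(z, H) = H + 3*z
N(Q) = Q*(-4 + 3*Q) (N(Q) = (1*Q)*(-4 + 3*Q) = Q*(-4 + 3*Q))
-323872 + (N(-454) - 1*(-30456)) = -323872 + (-454*(-4 + 3*(-454)) - 1*(-30456)) = -323872 + (-454*(-4 - 1362) + 30456) = -323872 + (-454*(-1366) + 30456) = -323872 + (620164 + 30456) = -323872 + 650620 = 326748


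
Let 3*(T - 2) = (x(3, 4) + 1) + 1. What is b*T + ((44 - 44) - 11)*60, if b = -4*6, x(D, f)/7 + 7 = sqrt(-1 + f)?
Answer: -332 - 56*sqrt(3) ≈ -428.99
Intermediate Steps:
x(D, f) = -49 + 7*sqrt(-1 + f)
b = -24
T = -41/3 + 7*sqrt(3)/3 (T = 2 + (((-49 + 7*sqrt(-1 + 4)) + 1) + 1)/3 = 2 + (((-49 + 7*sqrt(3)) + 1) + 1)/3 = 2 + ((-48 + 7*sqrt(3)) + 1)/3 = 2 + (-47 + 7*sqrt(3))/3 = 2 + (-47/3 + 7*sqrt(3)/3) = -41/3 + 7*sqrt(3)/3 ≈ -9.6252)
b*T + ((44 - 44) - 11)*60 = -24*(-41/3 + 7*sqrt(3)/3) + ((44 - 44) - 11)*60 = (328 - 56*sqrt(3)) + (0 - 11)*60 = (328 - 56*sqrt(3)) - 11*60 = (328 - 56*sqrt(3)) - 660 = -332 - 56*sqrt(3)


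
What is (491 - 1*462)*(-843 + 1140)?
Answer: 8613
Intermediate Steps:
(491 - 1*462)*(-843 + 1140) = (491 - 462)*297 = 29*297 = 8613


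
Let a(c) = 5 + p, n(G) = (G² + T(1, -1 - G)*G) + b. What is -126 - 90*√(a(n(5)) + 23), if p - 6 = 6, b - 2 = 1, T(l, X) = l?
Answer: -126 - 180*√10 ≈ -695.21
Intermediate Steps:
b = 3 (b = 2 + 1 = 3)
p = 12 (p = 6 + 6 = 12)
n(G) = 3 + G + G² (n(G) = (G² + 1*G) + 3 = (G² + G) + 3 = (G + G²) + 3 = 3 + G + G²)
a(c) = 17 (a(c) = 5 + 12 = 17)
-126 - 90*√(a(n(5)) + 23) = -126 - 90*√(17 + 23) = -126 - 180*√10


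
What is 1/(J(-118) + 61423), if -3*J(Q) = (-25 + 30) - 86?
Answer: 1/61450 ≈ 1.6273e-5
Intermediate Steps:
J(Q) = 27 (J(Q) = -((-25 + 30) - 86)/3 = -(5 - 86)/3 = -⅓*(-81) = 27)
1/(J(-118) + 61423) = 1/(27 + 61423) = 1/61450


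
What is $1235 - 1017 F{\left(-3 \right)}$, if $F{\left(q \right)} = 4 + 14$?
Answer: $-17071$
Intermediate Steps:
$F{\left(q \right)} = 18$
$1235 - 1017 F{\left(-3 \right)} = 1235 - 18306 = -17071$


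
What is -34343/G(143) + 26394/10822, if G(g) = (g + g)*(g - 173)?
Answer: 299060233/46426380 ≈ 6.4416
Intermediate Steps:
G(g) = 2*g*(-173 + g) (G(g) = (2*g)*(-173 + g) = 2*g*(-173 + g))
-34343/G(143) + 26394/10822 = -34343*1/(286*(-173 + 143)) + 26394/10822 = -34343/(2*143*(-30)) + 26394*(1/10822) = -34343/(-8580) + 13197/5411 = -34343*(-1/8580) + 13197/5411 = 34343/8580 + 13197/5411 = 299060233/46426380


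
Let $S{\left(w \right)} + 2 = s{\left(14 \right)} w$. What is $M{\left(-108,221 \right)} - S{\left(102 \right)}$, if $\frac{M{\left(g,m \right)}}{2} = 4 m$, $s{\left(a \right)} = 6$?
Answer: $1158$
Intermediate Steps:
$S{\left(w \right)} = -2 + 6 w$
$M{\left(g,m \right)} = 8 m$ ($M{\left(g,m \right)} = 2 \cdot 4 m = 8 m$)
$M{\left(-108,221 \right)} - S{\left(102 \right)} = 8 \cdot 221 - \left(-2 + 6 \cdot 102\right) = 1768 - \left(-2 + 612\right) = 1768 - 610 = 1158$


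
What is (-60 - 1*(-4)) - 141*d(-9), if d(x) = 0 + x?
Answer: 1213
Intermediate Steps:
d(x) = x
(-60 - 1*(-4)) - 141*d(-9) = (-60 - 1*(-4)) - 141*(-9) = (-60 + 4) + 1269 = -56 + 1269 = 1213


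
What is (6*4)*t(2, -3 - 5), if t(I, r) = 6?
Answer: 144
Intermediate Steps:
(6*4)*t(2, -3 - 5) = (6*4)*6 = 24*6 = 144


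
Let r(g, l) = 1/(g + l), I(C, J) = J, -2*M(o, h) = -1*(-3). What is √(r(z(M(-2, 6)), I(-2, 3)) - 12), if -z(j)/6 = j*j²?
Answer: 2*I*√25854/93 ≈ 3.4579*I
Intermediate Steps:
M(o, h) = -3/2 (M(o, h) = -(-1)*(-3)/2 = -½*3 = -3/2)
z(j) = -6*j³ (z(j) = -6*j*j² = -6*j³)
√(r(z(M(-2, 6)), I(-2, 3)) - 12) = √(1/(-6*(-3/2)³ + 3) - 12) = √(1/(-6*(-27/8) + 3) - 12) = √(1/(81/4 + 3) - 12) = √(1/(93/4) - 12) = √(4/93 - 12) = √(-1112/93) = 2*I*√25854/93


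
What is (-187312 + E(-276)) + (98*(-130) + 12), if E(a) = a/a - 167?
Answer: -200206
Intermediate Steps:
E(a) = -166 (E(a) = 1 - 167 = -166)
(-187312 + E(-276)) + (98*(-130) + 12) = (-187312 - 166) + (98*(-130) + 12) = -187478 + (-12740 + 12) = -187478 - 12728 = -200206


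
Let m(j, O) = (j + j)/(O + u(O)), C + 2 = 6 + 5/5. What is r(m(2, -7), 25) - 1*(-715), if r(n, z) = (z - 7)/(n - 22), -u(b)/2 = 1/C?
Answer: 99274/139 ≈ 714.20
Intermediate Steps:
C = 5 (C = -2 + (6 + 5/5) = -2 + (6 + 5*(⅕)) = -2 + (6 + 1) = -2 + 7 = 5)
u(b) = -⅖ (u(b) = -2/5 = -2*⅕ = -⅖)
m(j, O) = 2*j/(-⅖ + O) (m(j, O) = (j + j)/(O - ⅖) = (2*j)/(-⅖ + O) = 2*j/(-⅖ + O))
r(n, z) = (-7 + z)/(-22 + n)
r(m(2, -7), 25) - 1*(-715) = (-7 + 25)/(-22 + 10*2/(-2 + 5*(-7))) - 1*(-715) = 18/(-22 + 10*2/(-2 - 35)) + 715 = 18/(-22 + 10*2/(-37)) + 715 = 18/(-22 + 10*2*(-1/37)) + 715 = 18/(-22 - 20/37) + 715 = 18/(-834/37) + 715 = -37/834*18 + 715 = -111/139 + 715 = 99274/139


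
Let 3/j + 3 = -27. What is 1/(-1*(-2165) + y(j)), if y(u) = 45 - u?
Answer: 10/22101 ≈ 0.00045247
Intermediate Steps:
j = -⅒ (j = 3/(-3 - 27) = 3/(-30) = 3*(-1/30) = -⅒ ≈ -0.10000)
1/(-1*(-2165) + y(j)) = 1/(-1*(-2165) + (45 - 1*(-⅒))) = 1/(2165 + (45 + ⅒)) = 1/(2165 + 451/10) = 1/(22101/10) = 10/22101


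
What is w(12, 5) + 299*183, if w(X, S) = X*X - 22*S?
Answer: 54751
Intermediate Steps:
w(X, S) = X**2 - 22*S
w(12, 5) + 299*183 = (12**2 - 22*5) + 299*183 = (144 - 110) + 54717 = 34 + 54717 = 54751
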